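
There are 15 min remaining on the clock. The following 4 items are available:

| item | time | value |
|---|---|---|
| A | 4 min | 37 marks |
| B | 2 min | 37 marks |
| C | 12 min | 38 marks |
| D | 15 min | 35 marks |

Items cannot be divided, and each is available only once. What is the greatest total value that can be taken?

75 marks

Check high-value combinations within 15 min:
- B+C: time 2+12=14, value 37+38=75
- A+B: time 4+2=6, value 37+37=74
- C: time 12, value 38
Best: 75 marks.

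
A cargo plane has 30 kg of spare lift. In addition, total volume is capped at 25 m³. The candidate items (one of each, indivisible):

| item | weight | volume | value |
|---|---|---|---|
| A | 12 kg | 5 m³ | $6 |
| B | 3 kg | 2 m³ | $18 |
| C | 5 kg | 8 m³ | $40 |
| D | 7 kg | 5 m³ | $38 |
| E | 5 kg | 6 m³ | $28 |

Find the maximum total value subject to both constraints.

Feasible sets respecting both limits:
- B+C+D+E: weight 20, volume 21, value 124
- A+C+D+E: weight 29, volume 24, value 112
- C+D+E: weight 17, volume 19, value 106
Best: $124.

$124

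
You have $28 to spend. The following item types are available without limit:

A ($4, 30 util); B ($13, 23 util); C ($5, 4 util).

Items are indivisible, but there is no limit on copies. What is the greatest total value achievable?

210 util

Best value-per-unit is A at 30/4, and filling with it alone uses cost 7×4=28. No mix of the others beats 7×30 = 210.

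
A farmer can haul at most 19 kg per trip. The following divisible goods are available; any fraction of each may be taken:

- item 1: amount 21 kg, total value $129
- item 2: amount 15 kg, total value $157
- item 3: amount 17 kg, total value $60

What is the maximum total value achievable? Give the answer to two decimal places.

181.57

Take in order of value per unit:
- item 2 (157/15 per unit): all 15 → value 157, running total 157.00
- item 1 (129/21 per unit): 4 of 21 → value 4×129/21 = 24.5714, running total 181.57
Total 181.57.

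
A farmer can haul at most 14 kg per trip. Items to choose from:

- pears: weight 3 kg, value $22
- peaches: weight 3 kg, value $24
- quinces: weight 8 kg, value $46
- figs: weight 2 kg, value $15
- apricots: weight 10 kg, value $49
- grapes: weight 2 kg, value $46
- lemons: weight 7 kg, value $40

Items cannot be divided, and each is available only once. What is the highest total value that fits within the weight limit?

$125

Check high-value combinations within 14 kg:
- peaches+figs+grapes+lemons: weight 3+2+2+7=14, value 24+15+46+40=125
- pears+figs+grapes+lemons: weight 3+2+2+7=14, value 22+15+46+40=123
- peaches+quinces+grapes: weight 3+8+2=13, value 24+46+46=116
- pears+quinces+grapes: weight 3+8+2=13, value 22+46+46=114
Best: $125.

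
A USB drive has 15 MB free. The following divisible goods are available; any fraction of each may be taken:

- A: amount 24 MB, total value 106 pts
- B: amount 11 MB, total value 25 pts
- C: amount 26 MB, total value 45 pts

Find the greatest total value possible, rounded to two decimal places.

66.25

Take in order of value per unit:
- A (106/24 per unit): 15 of 24 → value 15×106/24 = 66.2500, running total 66.25
Total 66.25.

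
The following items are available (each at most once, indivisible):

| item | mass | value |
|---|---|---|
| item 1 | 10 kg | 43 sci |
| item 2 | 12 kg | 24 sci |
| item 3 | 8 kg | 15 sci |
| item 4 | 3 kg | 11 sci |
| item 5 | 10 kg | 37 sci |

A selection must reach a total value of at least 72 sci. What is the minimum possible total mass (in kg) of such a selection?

20

Subsets with value ≥ 72, sorted by total mass:
- item 1+item 5: mass 20, value 80
- item 1+item 4+item 5: mass 23, value 91
- item 1+item 2+item 4: mass 25, value 78
Minimum mass: 20 kg.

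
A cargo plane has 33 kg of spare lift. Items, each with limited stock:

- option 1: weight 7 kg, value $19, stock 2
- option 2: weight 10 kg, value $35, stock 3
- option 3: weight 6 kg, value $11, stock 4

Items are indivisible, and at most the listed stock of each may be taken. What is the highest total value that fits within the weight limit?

$105

Top feasible selections:
- 3×option 2: weight 30, value 105
- 1×option 1 + 2×option 2 + 1×option 3: weight 33, value 100
- 2×option 2 + 2×option 3: weight 32, value 92
Best: $105.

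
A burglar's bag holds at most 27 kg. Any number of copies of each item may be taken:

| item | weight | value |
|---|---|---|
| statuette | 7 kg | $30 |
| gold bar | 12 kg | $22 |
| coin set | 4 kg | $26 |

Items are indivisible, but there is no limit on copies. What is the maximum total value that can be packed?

$160

Best value-per-unit is coin set at 26/4; filling with it alone gives 6×26 = 156.
Optimal mix: 1×statuette + 5×coin set → weight 27, value 160.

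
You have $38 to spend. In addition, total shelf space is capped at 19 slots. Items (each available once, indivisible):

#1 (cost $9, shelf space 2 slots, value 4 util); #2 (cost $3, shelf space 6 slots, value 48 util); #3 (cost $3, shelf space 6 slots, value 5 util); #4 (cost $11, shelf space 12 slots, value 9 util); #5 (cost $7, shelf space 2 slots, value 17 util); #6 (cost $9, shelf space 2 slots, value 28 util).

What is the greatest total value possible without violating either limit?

102 util

Feasible sets respecting both limits:
- #1+#2+#3+#5+#6: cost 31, shelf space 18, value 102
- #2+#3+#5+#6: cost 22, shelf space 16, value 98
- #1+#2+#5+#6: cost 28, shelf space 12, value 97
Best: 102 util.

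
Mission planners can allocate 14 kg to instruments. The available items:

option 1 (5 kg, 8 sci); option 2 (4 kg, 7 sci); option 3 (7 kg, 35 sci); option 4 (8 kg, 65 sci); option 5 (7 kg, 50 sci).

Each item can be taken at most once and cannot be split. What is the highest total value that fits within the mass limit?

85 sci

Check high-value combinations within 14 kg:
- option 3+option 5: mass 7+7=14, value 35+50=85
- option 1+option 4: mass 5+8=13, value 8+65=73
- option 2+option 4: mass 4+8=12, value 7+65=72
- option 4: mass 8, value 65
- option 1+option 5: mass 5+7=12, value 8+50=58
Best: 85 sci.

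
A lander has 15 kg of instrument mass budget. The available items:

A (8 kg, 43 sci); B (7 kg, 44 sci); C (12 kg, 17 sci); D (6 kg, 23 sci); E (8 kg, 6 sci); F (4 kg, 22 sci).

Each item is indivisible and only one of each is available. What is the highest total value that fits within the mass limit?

87 sci

Check high-value combinations within 15 kg:
- A+B: mass 8+7=15, value 43+44=87
- B+D: mass 7+6=13, value 44+23=67
- B+F: mass 7+4=11, value 44+22=66
- A+D: mass 8+6=14, value 43+23=66
- A+F: mass 8+4=12, value 43+22=65
Best: 87 sci.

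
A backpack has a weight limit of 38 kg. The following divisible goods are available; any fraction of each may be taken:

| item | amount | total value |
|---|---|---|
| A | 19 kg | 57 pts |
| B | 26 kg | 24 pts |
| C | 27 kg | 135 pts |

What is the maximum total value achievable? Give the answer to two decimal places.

Take in order of value per unit:
- C (135/27 per unit): all 27 → value 135, running total 135.00
- A (57/19 per unit): 11 of 19 → value 11×57/19 = 33.0000, running total 168.00
Total 168.00.

168.00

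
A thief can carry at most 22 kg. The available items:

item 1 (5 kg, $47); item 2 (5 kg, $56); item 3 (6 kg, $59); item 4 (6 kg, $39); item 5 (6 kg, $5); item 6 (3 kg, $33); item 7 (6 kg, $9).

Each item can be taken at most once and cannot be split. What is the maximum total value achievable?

$201

Check high-value combinations within 22 kg:
- item 1+item 2+item 3+item 4: weight 5+5+6+6=22, value 47+56+59+39=201
- item 1+item 2+item 3+item 6: weight 5+5+6+3=19, value 47+56+59+33=195
- item 2+item 3+item 4+item 6: weight 5+6+6+3=20, value 56+59+39+33=187
Best: $201.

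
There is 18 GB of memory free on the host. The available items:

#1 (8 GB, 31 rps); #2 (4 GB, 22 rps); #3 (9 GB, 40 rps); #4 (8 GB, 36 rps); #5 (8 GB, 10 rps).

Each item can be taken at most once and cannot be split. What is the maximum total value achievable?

76 rps

Check high-value combinations within 18 GB:
- #3+#4: memory 9+8=17, value 40+36=76
- #1+#3: memory 8+9=17, value 31+40=71
- #1+#4: memory 8+8=16, value 31+36=67
- #2+#3: memory 4+9=13, value 22+40=62
Best: 76 rps.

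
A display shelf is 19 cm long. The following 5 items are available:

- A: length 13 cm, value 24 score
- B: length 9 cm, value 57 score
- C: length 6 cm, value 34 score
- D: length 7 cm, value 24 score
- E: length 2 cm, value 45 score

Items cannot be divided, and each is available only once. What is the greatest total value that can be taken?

136 score

Check high-value combinations within 19 cm:
- B+C+E: length 9+6+2=17, value 57+34+45=136
- B+D+E: length 9+7+2=18, value 57+24+45=126
- C+D+E: length 6+7+2=15, value 34+24+45=103
Best: 136 score.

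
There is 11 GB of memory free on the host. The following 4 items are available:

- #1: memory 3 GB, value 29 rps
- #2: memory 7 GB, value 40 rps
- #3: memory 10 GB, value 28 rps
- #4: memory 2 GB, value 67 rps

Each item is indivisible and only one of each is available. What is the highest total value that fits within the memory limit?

Check high-value combinations within 11 GB:
- #2+#4: memory 7+2=9, value 40+67=107
- #1+#4: memory 3+2=5, value 29+67=96
- #1+#2: memory 3+7=10, value 29+40=69
- #4: memory 2, value 67
Best: 107 rps.

107 rps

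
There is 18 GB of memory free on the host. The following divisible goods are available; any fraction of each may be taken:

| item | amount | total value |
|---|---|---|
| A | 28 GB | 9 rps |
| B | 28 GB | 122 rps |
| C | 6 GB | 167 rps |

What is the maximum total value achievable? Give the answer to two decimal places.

Take in order of value per unit:
- C (167/6 per unit): all 6 → value 167, running total 167.00
- B (122/28 per unit): 12 of 28 → value 12×122/28 = 52.2857, running total 219.29
Total 219.29.

219.29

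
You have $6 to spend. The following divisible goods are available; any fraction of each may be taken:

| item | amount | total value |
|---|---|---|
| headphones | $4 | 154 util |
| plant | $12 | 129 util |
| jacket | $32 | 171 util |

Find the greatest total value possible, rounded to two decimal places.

Take in order of value per unit:
- headphones (154/4 per unit): all 4 → value 154, running total 154.00
- plant (129/12 per unit): 2 of 12 → value 2×129/12 = 21.5000, running total 175.50
Total 175.50.

175.50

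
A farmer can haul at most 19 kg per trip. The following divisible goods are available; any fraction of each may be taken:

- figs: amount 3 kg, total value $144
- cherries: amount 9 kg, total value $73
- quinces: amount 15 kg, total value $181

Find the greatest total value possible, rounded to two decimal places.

Take in order of value per unit:
- figs (144/3 per unit): all 3 → value 144, running total 144.00
- quinces (181/15 per unit): all 15 → value 181, running total 325.00
- cherries (73/9 per unit): 1 of 9 → value 1×73/9 = 8.1111, running total 333.11
Total 333.11.

333.11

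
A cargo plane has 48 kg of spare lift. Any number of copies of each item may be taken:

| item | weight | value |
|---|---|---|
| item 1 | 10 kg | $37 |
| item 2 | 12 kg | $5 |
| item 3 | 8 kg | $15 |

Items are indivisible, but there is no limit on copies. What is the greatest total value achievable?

$163

Best value-per-unit is item 1 at 37/10; filling with it alone gives 4×37 = 148.
Optimal mix: 4×item 1 + 1×item 3 → weight 48, value 163.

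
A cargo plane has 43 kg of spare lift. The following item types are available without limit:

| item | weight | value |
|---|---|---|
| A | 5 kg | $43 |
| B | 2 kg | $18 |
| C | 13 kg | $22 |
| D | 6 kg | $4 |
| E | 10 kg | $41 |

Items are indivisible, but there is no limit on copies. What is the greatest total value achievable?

Best value-per-unit is B at 18/2; filling with it alone gives 21×18 = 378.
Optimal mix: 1×A + 19×B → weight 43, value 385.

$385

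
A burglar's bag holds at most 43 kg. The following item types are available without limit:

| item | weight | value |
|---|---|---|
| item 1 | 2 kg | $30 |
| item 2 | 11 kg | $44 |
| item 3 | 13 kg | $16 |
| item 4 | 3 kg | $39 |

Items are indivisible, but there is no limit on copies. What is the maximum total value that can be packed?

Best value-per-unit is item 1 at 30/2; filling with it alone gives 21×30 = 630.
Optimal mix: 20×item 1 + 1×item 4 → weight 43, value 639.

$639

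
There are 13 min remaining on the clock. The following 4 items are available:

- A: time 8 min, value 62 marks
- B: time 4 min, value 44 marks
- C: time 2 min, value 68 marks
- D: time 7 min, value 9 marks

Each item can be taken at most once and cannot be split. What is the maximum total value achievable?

130 marks

Check high-value combinations within 13 min:
- A+C: time 8+2=10, value 62+68=130
- B+C+D: time 4+2+7=13, value 44+68+9=121
- B+C: time 4+2=6, value 44+68=112
- A+B: time 8+4=12, value 62+44=106
Best: 130 marks.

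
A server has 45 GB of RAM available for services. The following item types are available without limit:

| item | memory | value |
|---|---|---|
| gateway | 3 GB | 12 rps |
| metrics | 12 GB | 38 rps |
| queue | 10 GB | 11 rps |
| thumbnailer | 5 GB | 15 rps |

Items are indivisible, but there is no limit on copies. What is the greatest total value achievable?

Best value-per-unit is gateway at 12/3, and filling with it alone uses memory 15×3=45. No mix of the others beats 15×12 = 180.

180 rps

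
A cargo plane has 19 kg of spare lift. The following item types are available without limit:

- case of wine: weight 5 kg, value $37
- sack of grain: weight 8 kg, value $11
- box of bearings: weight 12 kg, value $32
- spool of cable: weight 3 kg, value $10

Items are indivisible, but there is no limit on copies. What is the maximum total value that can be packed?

Best value-per-unit is case of wine at 37/5; filling with it alone gives 3×37 = 111.
Optimal mix: 3×case of wine + 1×spool of cable → weight 18, value 121.

$121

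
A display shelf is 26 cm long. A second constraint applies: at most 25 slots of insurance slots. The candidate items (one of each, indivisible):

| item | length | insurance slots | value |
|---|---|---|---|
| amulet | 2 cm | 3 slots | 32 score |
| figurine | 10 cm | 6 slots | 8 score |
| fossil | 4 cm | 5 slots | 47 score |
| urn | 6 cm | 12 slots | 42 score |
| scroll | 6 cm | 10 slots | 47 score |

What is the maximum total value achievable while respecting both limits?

Feasible sets respecting both limits:
- amulet+figurine+fossil+scroll: length 22, insurance slots 24, value 134
- amulet+fossil+scroll: length 12, insurance slots 18, value 126
- amulet+fossil+urn: length 12, insurance slots 20, value 121
- amulet+urn+scroll: length 14, insurance slots 25, value 121
Best: 134 score.

134 score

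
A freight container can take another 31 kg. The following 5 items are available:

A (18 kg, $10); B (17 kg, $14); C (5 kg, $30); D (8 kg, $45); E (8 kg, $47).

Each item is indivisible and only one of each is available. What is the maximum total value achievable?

Check high-value combinations within 31 kg:
- C+D+E: weight 5+8+8=21, value 30+45+47=122
- D+E: weight 8+8=16, value 45+47=92
- B+C+E: weight 17+5+8=30, value 14+30+47=91
- B+C+D: weight 17+5+8=30, value 14+30+45=89
Best: $122.

$122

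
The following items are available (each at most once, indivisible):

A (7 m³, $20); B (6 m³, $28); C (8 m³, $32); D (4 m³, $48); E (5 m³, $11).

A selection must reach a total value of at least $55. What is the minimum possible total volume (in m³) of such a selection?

Subsets with value ≥ 55, sorted by total volume:
- D+E: volume 9, value 59
- B+D: volume 10, value 76
Minimum volume: 9 m³.

9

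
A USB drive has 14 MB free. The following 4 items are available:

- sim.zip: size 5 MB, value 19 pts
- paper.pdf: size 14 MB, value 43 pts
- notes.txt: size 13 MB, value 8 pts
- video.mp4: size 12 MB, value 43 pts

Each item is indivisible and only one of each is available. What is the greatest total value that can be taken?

Check high-value combinations within 14 MB:
- video.mp4: size 12, value 43
- paper.pdf: size 14, value 43
- sim.zip: size 5, value 19
Best: 43 pts.

43 pts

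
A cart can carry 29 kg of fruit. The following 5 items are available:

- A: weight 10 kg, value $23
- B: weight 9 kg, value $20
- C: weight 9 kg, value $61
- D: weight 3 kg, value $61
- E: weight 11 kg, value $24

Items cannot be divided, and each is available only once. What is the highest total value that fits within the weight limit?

Check high-value combinations within 29 kg:
- C+D+E: weight 9+3+11=23, value 61+61+24=146
- A+C+D: weight 10+9+3=22, value 23+61+61=145
- B+C+D: weight 9+9+3=21, value 20+61+61=142
Best: $146.

$146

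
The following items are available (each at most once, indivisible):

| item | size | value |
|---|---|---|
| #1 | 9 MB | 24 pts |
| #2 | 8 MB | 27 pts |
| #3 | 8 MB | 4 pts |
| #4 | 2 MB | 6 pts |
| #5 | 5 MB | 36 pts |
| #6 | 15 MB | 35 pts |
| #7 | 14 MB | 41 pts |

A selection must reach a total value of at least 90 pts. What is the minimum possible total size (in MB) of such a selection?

24

Subsets with value ≥ 90, sorted by total size:
- #1+#2+#4+#5: size 24, value 93
- #2+#5+#7: size 27, value 104
Minimum size: 24 MB.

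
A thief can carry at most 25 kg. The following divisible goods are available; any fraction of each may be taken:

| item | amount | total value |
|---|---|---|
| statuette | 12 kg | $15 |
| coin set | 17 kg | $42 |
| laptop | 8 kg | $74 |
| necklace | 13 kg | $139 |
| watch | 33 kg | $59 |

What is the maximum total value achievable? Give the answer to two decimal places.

222.88

Take in order of value per unit:
- necklace (139/13 per unit): all 13 → value 139, running total 139.00
- laptop (74/8 per unit): all 8 → value 74, running total 213.00
- coin set (42/17 per unit): 4 of 17 → value 4×42/17 = 9.8824, running total 222.88
Total 222.88.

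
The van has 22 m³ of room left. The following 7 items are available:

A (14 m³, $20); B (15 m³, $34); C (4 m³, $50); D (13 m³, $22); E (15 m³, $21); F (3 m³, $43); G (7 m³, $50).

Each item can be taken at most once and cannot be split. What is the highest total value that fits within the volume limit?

$143

Check high-value combinations within 22 m³:
- C+F+G: volume 4+3+7=14, value 50+43+50=143
- B+C+F: volume 15+4+3=22, value 34+50+43=127
- C+D+F: volume 4+13+3=20, value 50+22+43=115
- C+E+F: volume 4+15+3=22, value 50+21+43=114
- A+C+F: volume 14+4+3=21, value 20+50+43=113
Best: $143.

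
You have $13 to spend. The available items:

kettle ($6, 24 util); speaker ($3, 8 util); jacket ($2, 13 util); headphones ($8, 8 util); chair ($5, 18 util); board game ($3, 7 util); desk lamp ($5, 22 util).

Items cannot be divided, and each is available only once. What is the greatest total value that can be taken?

Check high-value combinations within $13:
- kettle+jacket+desk lamp: cost 6+2+5=13, value 24+13+22=59
- kettle+jacket+chair: cost 6+2+5=13, value 24+13+18=55
- jacket+chair+desk lamp: cost 2+5+5=12, value 13+18+22=53
Best: 59 util.

59 util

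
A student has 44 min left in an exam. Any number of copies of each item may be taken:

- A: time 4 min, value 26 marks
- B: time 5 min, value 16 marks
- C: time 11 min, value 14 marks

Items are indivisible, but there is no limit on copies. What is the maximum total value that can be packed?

Best value-per-unit is A at 26/4, and filling with it alone uses time 11×4=44. No mix of the others beats 11×26 = 286.

286 marks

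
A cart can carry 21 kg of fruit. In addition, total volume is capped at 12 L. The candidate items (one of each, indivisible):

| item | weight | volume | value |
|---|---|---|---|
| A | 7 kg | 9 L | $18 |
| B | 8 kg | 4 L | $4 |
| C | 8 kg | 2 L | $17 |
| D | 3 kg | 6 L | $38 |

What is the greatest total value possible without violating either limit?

Feasible sets respecting both limits:
- B+C+D: weight 19, volume 12, value 59
- C+D: weight 11, volume 8, value 55
- B+D: weight 11, volume 10, value 42
Best: $59.

$59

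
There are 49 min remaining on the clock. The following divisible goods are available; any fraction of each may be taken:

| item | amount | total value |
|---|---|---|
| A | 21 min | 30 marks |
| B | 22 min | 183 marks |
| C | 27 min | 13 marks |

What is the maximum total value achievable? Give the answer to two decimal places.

215.89

Take in order of value per unit:
- B (183/22 per unit): all 22 → value 183, running total 183.00
- A (30/21 per unit): all 21 → value 30, running total 213.00
- C (13/27 per unit): 6 of 27 → value 6×13/27 = 2.8889, running total 215.89
Total 215.89.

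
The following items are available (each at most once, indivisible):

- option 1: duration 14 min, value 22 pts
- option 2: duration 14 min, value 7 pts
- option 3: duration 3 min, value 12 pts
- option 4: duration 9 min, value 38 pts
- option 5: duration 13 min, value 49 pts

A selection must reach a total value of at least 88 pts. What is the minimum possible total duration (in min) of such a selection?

25

Subsets with value ≥ 88, sorted by total duration:
- option 3+option 4+option 5: duration 25, value 99
- option 1+option 4+option 5: duration 36, value 109
- option 2+option 4+option 5: duration 36, value 94
Minimum duration: 25 min.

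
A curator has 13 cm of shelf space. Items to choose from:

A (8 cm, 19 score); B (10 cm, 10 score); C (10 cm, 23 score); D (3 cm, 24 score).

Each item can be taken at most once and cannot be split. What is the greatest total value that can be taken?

47 score

Check high-value combinations within 13 cm:
- C+D: length 10+3=13, value 23+24=47
- A+D: length 8+3=11, value 19+24=43
- B+D: length 10+3=13, value 10+24=34
- D: length 3, value 24
Best: 47 score.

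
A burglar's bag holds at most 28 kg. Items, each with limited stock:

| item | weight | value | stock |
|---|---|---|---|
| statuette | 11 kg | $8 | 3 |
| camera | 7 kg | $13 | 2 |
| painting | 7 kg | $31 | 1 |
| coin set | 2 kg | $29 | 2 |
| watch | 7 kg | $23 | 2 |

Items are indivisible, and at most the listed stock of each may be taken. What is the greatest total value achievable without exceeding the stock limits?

Best selections within weight 28 and stock limits:
- 1×painting + 2×coin set + 2×watch: weight 25, value 135
- 1×camera + 1×painting + 2×coin set + 1×watch: weight 25, value 125
- 1×camera + 2×coin set + 2×watch: weight 25, value 117
Best: $135.

$135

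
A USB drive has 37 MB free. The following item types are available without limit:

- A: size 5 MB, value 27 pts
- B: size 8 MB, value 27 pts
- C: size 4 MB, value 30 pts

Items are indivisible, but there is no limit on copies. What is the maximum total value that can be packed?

270 pts

Best value-per-unit is C at 30/4, and filling with it alone uses size 9×4=36. No mix of the others beats 9×30 = 270.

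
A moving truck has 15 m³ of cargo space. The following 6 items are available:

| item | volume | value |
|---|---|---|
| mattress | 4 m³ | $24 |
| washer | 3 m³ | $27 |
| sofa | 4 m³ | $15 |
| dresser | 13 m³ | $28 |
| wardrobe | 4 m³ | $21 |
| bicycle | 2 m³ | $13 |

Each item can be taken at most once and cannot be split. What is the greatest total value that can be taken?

$87

This is a 0/1 knapsack; check combinations near the capacity.
- mattress+washer+sofa+wardrobe: volume 4+3+4+4=15, value 24+27+15+21=87
- mattress+washer+wardrobe+bicycle: volume 4+3+4+2=13, value 24+27+21+13=85
- mattress+washer+sofa+bicycle: volume 4+3+4+2=13, value 24+27+15+13=79
- washer+sofa+wardrobe+bicycle: volume 3+4+4+2=13, value 27+15+21+13=76
- mattress+sofa+wardrobe+bicycle: volume 4+4+4+2=14, value 24+15+21+13=73
Best: $87.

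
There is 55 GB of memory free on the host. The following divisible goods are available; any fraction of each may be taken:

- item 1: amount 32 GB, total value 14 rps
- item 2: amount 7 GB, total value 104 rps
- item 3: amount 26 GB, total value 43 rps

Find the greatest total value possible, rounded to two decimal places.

Take in order of value per unit:
- item 2 (104/7 per unit): all 7 → value 104, running total 104.00
- item 3 (43/26 per unit): all 26 → value 43, running total 147.00
- item 1 (14/32 per unit): 22 of 32 → value 22×14/32 = 9.6250, running total 156.63
Total 156.63.

156.63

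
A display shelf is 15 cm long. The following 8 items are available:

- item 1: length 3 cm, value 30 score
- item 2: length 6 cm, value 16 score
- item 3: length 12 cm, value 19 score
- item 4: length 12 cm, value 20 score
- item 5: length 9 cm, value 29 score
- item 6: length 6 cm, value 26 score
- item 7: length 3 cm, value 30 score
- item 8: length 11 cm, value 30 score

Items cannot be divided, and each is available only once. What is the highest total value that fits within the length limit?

Check high-value combinations within 15 cm:
- item 1+item 5+item 7: length 3+9+3=15, value 30+29+30=89
- item 1+item 6+item 7: length 3+6+3=12, value 30+26+30=86
- item 1+item 2+item 7: length 3+6+3=12, value 30+16+30=76
- item 1+item 2+item 6: length 3+6+6=15, value 30+16+26=72
- item 2+item 6+item 7: length 6+6+3=15, value 16+26+30=72
Best: 89 score.

89 score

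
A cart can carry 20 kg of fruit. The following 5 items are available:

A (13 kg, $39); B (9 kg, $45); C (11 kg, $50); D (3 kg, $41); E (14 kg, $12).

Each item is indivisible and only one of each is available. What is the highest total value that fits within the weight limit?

$95

Check high-value combinations within 20 kg:
- B+C: weight 9+11=20, value 45+50=95
- C+D: weight 11+3=14, value 50+41=91
- B+D: weight 9+3=12, value 45+41=86
- A+D: weight 13+3=16, value 39+41=80
- D+E: weight 3+14=17, value 41+12=53
Best: $95.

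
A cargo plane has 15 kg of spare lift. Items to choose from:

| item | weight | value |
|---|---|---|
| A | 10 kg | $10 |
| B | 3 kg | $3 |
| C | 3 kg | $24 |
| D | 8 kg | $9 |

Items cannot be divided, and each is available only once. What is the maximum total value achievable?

$36

Check high-value combinations within 15 kg:
- B+C+D: weight 3+3+8=14, value 3+24+9=36
- A+C: weight 10+3=13, value 10+24=34
- C+D: weight 3+8=11, value 24+9=33
- B+C: weight 3+3=6, value 3+24=27
Best: $36.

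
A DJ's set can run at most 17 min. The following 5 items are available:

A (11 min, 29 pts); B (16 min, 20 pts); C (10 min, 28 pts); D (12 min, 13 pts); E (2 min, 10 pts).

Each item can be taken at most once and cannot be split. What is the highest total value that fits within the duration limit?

39 pts

Check high-value combinations within 17 min:
- A+E: duration 11+2=13, value 29+10=39
- C+E: duration 10+2=12, value 28+10=38
- A: duration 11, value 29
- C: duration 10, value 28
- D+E: duration 12+2=14, value 13+10=23
Best: 39 pts.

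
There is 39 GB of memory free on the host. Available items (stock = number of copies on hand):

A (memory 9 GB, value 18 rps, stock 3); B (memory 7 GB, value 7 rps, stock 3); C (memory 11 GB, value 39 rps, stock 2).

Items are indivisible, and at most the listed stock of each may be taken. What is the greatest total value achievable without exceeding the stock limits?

103 rps

Top feasible selections:
- 1×A + 1×B + 2×C: memory 38, value 103
- 1×A + 2×C: memory 31, value 96
- 3×A + 1×C: memory 38, value 93
Best: 103 rps.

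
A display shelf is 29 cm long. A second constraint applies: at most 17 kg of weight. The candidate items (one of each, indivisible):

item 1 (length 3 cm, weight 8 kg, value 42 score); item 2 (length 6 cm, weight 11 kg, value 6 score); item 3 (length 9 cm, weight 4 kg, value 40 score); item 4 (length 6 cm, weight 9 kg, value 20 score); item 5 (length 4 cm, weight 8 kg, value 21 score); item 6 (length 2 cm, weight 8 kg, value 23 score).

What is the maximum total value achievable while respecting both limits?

82 score

Feasible sets respecting both limits:
- item 1+item 3: length 12, weight 12, value 82
- item 1+item 6: length 5, weight 16, value 65
- item 1+item 5: length 7, weight 16, value 63
Best: 82 score.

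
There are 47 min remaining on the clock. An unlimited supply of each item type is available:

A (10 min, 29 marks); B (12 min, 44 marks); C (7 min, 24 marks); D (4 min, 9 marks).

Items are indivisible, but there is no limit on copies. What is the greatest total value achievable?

Best value-per-unit is B at 44/12; filling with it alone gives 3×44 = 132.
Optimal mix: 3×B + 1×C + 1×D → time 47, value 165.

165 marks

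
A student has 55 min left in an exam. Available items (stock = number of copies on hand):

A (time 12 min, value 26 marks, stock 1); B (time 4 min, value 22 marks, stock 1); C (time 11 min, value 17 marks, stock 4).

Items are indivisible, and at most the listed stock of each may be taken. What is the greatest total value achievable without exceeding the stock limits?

99 marks

Top feasible selections:
- 1×A + 1×B + 3×C: time 49, value 99
- 1×B + 4×C: time 48, value 90
Best: 99 marks.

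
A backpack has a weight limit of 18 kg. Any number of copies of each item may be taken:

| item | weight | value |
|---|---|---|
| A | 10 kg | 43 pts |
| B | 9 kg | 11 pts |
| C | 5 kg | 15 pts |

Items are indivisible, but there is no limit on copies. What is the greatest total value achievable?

58 pts

Best value-per-unit is A at 43/10; filling with it alone gives 1×43 = 43.
Optimal mix: 1×A + 1×C → weight 15, value 58.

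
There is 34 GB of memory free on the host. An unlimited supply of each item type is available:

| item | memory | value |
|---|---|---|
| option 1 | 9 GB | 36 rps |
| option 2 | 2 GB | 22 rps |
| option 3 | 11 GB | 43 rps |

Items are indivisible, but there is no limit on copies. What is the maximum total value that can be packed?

Best value-per-unit is option 2 at 22/2, and filling with it alone uses memory 17×2=34. No mix of the others beats 17×22 = 374.

374 rps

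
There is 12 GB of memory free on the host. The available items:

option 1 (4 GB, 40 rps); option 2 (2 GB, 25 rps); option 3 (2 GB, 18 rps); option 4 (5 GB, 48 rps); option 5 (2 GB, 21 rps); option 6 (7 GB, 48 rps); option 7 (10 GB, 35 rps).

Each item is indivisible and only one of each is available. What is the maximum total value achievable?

113 rps

Check high-value combinations within 12 GB:
- option 1+option 2+option 4: memory 4+2+5=11, value 40+25+48=113
- option 2+option 3+option 4+option 5: memory 2+2+5+2=11, value 25+18+48+21=112
- option 1+option 4+option 5: memory 4+5+2=11, value 40+48+21=109
- option 1+option 3+option 4: memory 4+2+5=11, value 40+18+48=106
Best: 113 rps.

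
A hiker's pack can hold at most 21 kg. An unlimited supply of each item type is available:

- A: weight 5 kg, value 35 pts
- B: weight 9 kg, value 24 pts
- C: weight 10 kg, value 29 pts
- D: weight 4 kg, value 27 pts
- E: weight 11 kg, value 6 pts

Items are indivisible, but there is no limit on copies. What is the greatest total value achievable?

143 pts

Best value-per-unit is A at 35/5; filling with it alone gives 4×35 = 140.
Optimal mix: 1×A + 4×D → weight 21, value 143.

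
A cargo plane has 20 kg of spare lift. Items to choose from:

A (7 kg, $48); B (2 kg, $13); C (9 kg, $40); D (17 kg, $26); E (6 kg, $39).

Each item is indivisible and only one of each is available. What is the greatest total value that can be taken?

$101

This is a 0/1 knapsack; check combinations near the capacity.
- A+B+C: weight 7+2+9=18, value 48+13+40=101
- A+B+E: weight 7+2+6=15, value 48+13+39=100
- B+C+E: weight 2+9+6=17, value 13+40+39=92
Best: $101.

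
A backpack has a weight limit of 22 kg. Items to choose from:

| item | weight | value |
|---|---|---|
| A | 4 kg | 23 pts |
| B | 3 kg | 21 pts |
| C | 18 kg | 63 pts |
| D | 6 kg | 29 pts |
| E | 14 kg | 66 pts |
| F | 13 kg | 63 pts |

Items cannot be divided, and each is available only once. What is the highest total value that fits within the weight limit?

This is a 0/1 knapsack; check combinations near the capacity.
- B+D+F: weight 3+6+13=22, value 21+29+63=113
- A+B+E: weight 4+3+14=21, value 23+21+66=110
- A+B+F: weight 4+3+13=20, value 23+21+63=107
- D+E: weight 6+14=20, value 29+66=95
Best: 113 pts.

113 pts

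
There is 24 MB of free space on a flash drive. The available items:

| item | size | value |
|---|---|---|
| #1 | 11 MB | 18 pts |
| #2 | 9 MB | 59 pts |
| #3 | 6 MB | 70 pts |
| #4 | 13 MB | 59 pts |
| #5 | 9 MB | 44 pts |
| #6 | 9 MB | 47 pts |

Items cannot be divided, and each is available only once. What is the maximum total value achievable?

Check high-value combinations within 24 MB:
- #2+#3+#6: size 9+6+9=24, value 59+70+47=176
- #2+#3+#5: size 9+6+9=24, value 59+70+44=173
- #3+#5+#6: size 6+9+9=24, value 70+44+47=161
- #2+#3: size 9+6=15, value 59+70=129
Best: 176 pts.

176 pts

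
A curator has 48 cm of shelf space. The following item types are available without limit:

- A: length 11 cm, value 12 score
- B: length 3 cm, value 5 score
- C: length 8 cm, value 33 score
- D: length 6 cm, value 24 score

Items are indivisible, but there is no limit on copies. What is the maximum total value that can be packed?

198 score

Best value-per-unit is C at 33/8, and filling with it alone uses length 6×8=48. No mix of the others beats 6×33 = 198.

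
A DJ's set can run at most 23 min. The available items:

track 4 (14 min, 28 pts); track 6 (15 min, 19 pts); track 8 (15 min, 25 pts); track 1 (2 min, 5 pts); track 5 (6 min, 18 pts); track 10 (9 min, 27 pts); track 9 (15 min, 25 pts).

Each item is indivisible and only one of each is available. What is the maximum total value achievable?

Check high-value combinations within 23 min:
- track 4+track 10: duration 14+9=23, value 28+27=55
- track 4+track 1+track 5: duration 14+2+6=22, value 28+5+18=51
- track 1+track 5+track 10: duration 2+6+9=17, value 5+18+27=50
- track 8+track 1+track 5: duration 15+2+6=23, value 25+5+18=48
- track 1+track 5+track 9: duration 2+6+15=23, value 5+18+25=48
Best: 55 pts.

55 pts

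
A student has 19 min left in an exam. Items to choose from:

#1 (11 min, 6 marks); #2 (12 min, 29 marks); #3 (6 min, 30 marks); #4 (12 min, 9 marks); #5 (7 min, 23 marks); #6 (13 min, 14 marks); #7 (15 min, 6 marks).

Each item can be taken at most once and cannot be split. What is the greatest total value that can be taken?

Check high-value combinations within 19 min:
- #2+#3: time 12+6=18, value 29+30=59
- #3+#5: time 6+7=13, value 30+23=53
- #2+#5: time 12+7=19, value 29+23=52
- #3+#6: time 6+13=19, value 30+14=44
Best: 59 marks.

59 marks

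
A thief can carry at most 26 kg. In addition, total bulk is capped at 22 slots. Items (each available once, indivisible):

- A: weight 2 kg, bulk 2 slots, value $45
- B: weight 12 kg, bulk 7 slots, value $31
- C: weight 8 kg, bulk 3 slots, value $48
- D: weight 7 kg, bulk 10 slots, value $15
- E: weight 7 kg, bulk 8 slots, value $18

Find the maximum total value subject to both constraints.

Feasible sets respecting both limits:
- A+B+C: weight 22, bulk 12, value 124
- A+C+E: weight 17, bulk 13, value 111
- A+C+D: weight 17, bulk 15, value 108
Best: $124.

$124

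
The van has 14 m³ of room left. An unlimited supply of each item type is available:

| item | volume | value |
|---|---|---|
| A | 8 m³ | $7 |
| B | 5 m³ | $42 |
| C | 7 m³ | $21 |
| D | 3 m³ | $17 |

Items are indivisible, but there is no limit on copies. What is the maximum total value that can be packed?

Best value-per-unit is B at 42/5; filling with it alone gives 2×42 = 84.
Optimal mix: 2×B + 1×D → volume 13, value 101.

$101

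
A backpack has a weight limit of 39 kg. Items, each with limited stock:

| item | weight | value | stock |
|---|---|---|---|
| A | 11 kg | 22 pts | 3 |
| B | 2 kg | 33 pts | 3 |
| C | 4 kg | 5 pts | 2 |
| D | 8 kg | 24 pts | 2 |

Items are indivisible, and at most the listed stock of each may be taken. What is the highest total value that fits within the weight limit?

174 pts

Best selections within weight 39 and stock limits:
- 1×A + 3×B + 1×C + 2×D: weight 37, value 174
- 1×A + 3×B + 2×D: weight 33, value 169
- 2×A + 3×B + 1×D: weight 36, value 167
- 3×A + 3×B: weight 39, value 165
Best: 174 pts.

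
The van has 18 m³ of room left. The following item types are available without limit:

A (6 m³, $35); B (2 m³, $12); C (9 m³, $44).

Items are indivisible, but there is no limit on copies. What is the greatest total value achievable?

$108

Best value-per-unit is B at 12/2, and filling with it alone uses volume 9×2=18. No mix of the others beats 9×12 = 108.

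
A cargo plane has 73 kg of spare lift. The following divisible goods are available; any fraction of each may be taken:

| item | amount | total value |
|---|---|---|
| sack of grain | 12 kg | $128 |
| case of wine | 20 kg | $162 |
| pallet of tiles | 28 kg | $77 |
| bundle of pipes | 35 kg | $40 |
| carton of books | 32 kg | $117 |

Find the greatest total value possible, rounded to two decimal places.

431.75

Take in order of value per unit:
- sack of grain (128/12 per unit): all 12 → value 128, running total 128.00
- case of wine (162/20 per unit): all 20 → value 162, running total 290.00
- carton of books (117/32 per unit): all 32 → value 117, running total 407.00
- pallet of tiles (77/28 per unit): 9 of 28 → value 9×77/28 = 24.7500, running total 431.75
Total 431.75.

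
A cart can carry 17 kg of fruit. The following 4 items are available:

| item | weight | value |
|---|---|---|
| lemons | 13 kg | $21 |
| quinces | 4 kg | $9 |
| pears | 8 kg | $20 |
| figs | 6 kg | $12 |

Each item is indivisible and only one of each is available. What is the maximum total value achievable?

$32

Check high-value combinations within 17 kg:
- pears+figs: weight 8+6=14, value 20+12=32
- lemons+quinces: weight 13+4=17, value 21+9=30
- quinces+pears: weight 4+8=12, value 9+20=29
Best: $32.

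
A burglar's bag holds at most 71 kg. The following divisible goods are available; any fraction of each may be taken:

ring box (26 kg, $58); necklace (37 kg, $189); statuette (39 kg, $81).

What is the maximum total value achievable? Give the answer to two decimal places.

263.62

Take in order of value per unit:
- necklace (189/37 per unit): all 37 → value 189, running total 189.00
- ring box (58/26 per unit): all 26 → value 58, running total 247.00
- statuette (81/39 per unit): 8 of 39 → value 8×81/39 = 16.6154, running total 263.62
Total 263.62.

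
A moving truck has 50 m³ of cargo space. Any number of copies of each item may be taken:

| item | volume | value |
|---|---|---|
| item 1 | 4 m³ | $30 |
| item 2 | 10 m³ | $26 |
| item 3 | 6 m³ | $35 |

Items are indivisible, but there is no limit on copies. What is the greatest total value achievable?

Best value-per-unit is item 1 at 30/4; filling with it alone gives 12×30 = 360.
Optimal mix: 11×item 1 + 1×item 3 → volume 50, value 365.

$365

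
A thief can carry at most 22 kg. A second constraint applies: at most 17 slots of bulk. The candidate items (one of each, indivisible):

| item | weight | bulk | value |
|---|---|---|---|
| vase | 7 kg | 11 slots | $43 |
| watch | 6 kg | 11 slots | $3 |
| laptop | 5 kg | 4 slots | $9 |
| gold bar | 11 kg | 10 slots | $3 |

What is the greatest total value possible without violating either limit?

$52

Feasible sets respecting both limits:
- vase+laptop: weight 12, bulk 15, value 52
- vase: weight 7, bulk 11, value 43
- watch+laptop: weight 11, bulk 15, value 12
- laptop+gold bar: weight 16, bulk 14, value 12
Best: $52.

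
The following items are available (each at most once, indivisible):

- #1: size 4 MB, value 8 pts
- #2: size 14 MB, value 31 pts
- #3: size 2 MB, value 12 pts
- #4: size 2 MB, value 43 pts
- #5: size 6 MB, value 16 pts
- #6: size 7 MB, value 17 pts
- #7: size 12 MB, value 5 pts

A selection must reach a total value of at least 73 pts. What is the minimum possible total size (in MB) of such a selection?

Subsets with value ≥ 73, sorted by total size:
- #1+#3+#4+#5: size 14, value 79
- #1+#3+#4+#6: size 15, value 80
- #4+#5+#6: size 15, value 76
- #2+#4: size 16, value 74
Minimum size: 14 MB.

14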